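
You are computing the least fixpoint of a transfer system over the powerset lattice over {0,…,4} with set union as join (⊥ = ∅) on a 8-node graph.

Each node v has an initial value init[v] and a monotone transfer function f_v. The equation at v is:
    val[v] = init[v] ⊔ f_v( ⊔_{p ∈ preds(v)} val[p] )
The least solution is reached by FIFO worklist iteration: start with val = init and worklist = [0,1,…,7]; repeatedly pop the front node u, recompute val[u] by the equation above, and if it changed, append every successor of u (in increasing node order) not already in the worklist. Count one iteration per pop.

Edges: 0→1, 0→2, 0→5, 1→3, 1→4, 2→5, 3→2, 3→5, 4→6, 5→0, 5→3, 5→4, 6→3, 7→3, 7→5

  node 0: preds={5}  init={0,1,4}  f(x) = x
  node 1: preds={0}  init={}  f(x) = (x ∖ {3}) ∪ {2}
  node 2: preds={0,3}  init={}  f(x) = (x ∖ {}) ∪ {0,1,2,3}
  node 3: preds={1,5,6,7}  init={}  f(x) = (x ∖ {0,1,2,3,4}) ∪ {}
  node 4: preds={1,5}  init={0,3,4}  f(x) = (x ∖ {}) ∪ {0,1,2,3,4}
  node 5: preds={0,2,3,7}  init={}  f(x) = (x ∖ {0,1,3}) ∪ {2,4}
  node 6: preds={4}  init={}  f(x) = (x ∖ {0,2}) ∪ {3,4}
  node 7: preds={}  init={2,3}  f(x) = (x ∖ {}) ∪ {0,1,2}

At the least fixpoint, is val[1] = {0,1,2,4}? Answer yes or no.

Iteration log — 14 steps:
  step 1. node 0  ⊔preds={}  new={0,1,4}  stable
  step 2. node 1  ⊔preds={0,1,4}  new={0,1,2,4}  old={}  +wl: 
  step 3. node 2  ⊔preds={0,1,4}  new={0,1,2,3,4}  old={}  +wl: 
  step 4. node 3  ⊔preds={0,1,2,3,4}  new={}  stable
  step 5. node 4  ⊔preds={0,1,2,4}  new={0,1,2,3,4}  old={0,3,4}  +wl: 
  step 6. node 5  ⊔preds={0,1,2,3,4}  new={2,4}  old={}  +wl: 0,3,4
  step 7. node 6  ⊔preds={0,1,2,3,4}  new={1,3,4}  old={}  +wl: 
  step 8. node 7  ⊔preds={}  new={0,1,2,3}  old={2,3}  +wl: 5
  step 9. node 0  ⊔preds={2,4}  new={0,1,2,4}  old={0,1,4}  +wl: 1,2
  step 10. node 3  ⊔preds={0,1,2,3,4}  new={}  stable
  step 11. node 4  ⊔preds={0,1,2,4}  new={0,1,2,3,4}  stable
  step 12. node 5  ⊔preds={0,1,2,3,4}  new={2,4}  stable
  step 13. node 1  ⊔preds={0,1,2,4}  new={0,1,2,4}  stable
  step 14. node 2  ⊔preds={0,1,2,4}  new={0,1,2,3,4}  stable

Least fixpoint reached:
  node 0: {0,1,2,4}
  node 1: {0,1,2,4}
  node 2: {0,1,2,3,4}
  node 3: {}
  node 4: {0,1,2,3,4}
  node 5: {2,4}
  node 6: {1,3,4}
  node 7: {0,1,2,3}

yes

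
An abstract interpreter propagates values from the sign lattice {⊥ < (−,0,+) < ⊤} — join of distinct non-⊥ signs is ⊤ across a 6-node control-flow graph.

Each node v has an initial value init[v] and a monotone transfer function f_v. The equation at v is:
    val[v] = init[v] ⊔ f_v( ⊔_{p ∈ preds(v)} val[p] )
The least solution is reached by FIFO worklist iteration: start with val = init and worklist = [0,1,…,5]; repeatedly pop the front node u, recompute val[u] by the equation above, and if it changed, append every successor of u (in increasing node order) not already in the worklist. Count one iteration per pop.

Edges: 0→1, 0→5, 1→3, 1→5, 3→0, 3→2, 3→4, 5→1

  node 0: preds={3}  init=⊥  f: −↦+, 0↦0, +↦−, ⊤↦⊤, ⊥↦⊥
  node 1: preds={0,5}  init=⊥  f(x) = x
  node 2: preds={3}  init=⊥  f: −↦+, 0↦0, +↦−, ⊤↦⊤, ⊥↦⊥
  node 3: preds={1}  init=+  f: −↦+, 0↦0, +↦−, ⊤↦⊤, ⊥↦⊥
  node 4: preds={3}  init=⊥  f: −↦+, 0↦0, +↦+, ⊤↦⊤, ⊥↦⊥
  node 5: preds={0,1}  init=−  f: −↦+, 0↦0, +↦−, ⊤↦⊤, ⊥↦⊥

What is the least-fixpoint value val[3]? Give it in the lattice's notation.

⊤

Iteration log — 14 steps:
  step 1. node 0  ⊔preds=+  new=−  old=⊥  +wl: 
  step 2. node 1  ⊔preds=−  new=−  old=⊥  +wl: 
  step 3. node 2  ⊔preds=+  new=−  old=⊥  +wl: 
  step 4. node 3  ⊔preds=−  new=+  stable
  step 5. node 4  ⊔preds=+  new=+  old=⊥  +wl: 
  step 6. node 5  ⊔preds=−  new=⊤  old=−  +wl: 1
  step 7. node 1  ⊔preds=⊤  new=⊤  old=−  +wl: 3,5
  step 8. node 3  ⊔preds=⊤  new=⊤  old=+  +wl: 0,2,4
  step 9. node 5  ⊔preds=⊤  new=⊤  stable
  step 10. node 0  ⊔preds=⊤  new=⊤  old=−  +wl: 1,5
  step 11. node 2  ⊔preds=⊤  new=⊤  old=−  +wl: 
  step 12. node 4  ⊔preds=⊤  new=⊤  old=+  +wl: 
  step 13. node 1  ⊔preds=⊤  new=⊤  stable
  step 14. node 5  ⊔preds=⊤  new=⊤  stable

Least fixpoint reached:
  node 0: ⊤
  node 1: ⊤
  node 2: ⊤
  node 3: ⊤
  node 4: ⊤
  node 5: ⊤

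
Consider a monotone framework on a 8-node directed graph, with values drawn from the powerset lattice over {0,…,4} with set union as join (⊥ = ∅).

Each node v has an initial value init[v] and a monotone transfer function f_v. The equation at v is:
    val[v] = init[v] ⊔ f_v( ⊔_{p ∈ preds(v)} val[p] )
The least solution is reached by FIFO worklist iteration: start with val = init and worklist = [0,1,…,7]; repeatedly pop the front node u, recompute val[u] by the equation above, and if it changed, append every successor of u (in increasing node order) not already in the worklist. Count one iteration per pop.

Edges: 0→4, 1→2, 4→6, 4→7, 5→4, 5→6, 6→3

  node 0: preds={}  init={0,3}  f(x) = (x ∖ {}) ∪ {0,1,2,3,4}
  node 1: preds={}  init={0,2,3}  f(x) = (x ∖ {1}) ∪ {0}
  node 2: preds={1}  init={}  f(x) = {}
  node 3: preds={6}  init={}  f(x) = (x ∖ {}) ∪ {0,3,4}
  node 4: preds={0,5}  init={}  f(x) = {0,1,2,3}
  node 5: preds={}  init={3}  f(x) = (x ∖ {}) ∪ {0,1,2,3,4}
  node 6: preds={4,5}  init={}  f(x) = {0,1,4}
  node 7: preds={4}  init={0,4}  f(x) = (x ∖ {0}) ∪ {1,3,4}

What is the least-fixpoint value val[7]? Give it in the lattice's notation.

Iteration log — 10 steps:
  step 1. node 0  ⊔preds={}  new={0,1,2,3,4}  old={0,3}  +wl: 
  step 2. node 1  ⊔preds={}  new={0,2,3}  stable
  step 3. node 2  ⊔preds={0,2,3}  new={}  stable
  step 4. node 3  ⊔preds={}  new={0,3,4}  old={}  +wl: 
  step 5. node 4  ⊔preds={0,1,2,3,4}  new={0,1,2,3}  old={}  +wl: 
  step 6. node 5  ⊔preds={}  new={0,1,2,3,4}  old={3}  +wl: 4
  step 7. node 6  ⊔preds={0,1,2,3,4}  new={0,1,4}  old={}  +wl: 3
  step 8. node 7  ⊔preds={0,1,2,3}  new={0,1,2,3,4}  old={0,4}  +wl: 
  step 9. node 4  ⊔preds={0,1,2,3,4}  new={0,1,2,3}  stable
  step 10. node 3  ⊔preds={0,1,4}  new={0,1,3,4}  old={0,3,4}  +wl: 

Least fixpoint reached:
  node 0: {0,1,2,3,4}
  node 1: {0,2,3}
  node 2: {}
  node 3: {0,1,3,4}
  node 4: {0,1,2,3}
  node 5: {0,1,2,3,4}
  node 6: {0,1,4}
  node 7: {0,1,2,3,4}

{0,1,2,3,4}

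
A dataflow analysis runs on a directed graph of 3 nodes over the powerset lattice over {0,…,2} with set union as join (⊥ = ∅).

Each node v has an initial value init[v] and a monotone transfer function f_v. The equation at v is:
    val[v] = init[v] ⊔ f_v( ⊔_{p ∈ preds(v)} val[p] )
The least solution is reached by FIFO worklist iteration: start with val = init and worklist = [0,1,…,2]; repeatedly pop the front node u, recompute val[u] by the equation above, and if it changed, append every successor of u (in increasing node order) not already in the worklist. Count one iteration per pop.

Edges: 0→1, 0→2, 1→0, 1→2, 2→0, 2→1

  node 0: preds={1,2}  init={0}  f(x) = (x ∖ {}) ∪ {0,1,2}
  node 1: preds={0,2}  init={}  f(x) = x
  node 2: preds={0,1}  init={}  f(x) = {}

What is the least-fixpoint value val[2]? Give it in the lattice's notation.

{}

Iteration log — 4 steps:
  step 1. node 0  ⊔preds={}  new={0,1,2}  old={0}  +wl: 
  step 2. node 1  ⊔preds={0,1,2}  new={0,1,2}  old={}  +wl: 0
  step 3. node 2  ⊔preds={0,1,2}  new={}  stable
  step 4. node 0  ⊔preds={0,1,2}  new={0,1,2}  stable

Least fixpoint reached:
  node 0: {0,1,2}
  node 1: {0,1,2}
  node 2: {}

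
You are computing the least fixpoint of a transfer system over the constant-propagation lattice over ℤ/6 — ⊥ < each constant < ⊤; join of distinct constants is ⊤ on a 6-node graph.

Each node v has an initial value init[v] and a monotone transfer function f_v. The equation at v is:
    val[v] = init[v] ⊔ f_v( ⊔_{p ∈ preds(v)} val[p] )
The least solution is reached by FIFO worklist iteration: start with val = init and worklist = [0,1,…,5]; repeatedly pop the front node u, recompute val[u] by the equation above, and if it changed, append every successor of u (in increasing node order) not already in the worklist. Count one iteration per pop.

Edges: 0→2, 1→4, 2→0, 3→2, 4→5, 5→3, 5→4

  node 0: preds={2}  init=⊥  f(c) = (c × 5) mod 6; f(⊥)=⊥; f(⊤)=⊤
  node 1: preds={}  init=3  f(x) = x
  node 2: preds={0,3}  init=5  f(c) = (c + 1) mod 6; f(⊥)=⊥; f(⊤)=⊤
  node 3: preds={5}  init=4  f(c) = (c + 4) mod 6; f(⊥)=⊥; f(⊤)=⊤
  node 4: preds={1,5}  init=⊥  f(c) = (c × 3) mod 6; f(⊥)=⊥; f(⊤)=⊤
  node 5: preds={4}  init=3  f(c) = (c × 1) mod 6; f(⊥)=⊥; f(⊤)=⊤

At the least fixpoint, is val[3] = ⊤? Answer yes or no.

yes

Worklist (8 pops):
  #1 pop 0: in=5 → 1 (was ⊥); enqueue []
  #2 pop 1: in=⊥ → 3 (no change)
  #3 pop 2: in=⊤ → ⊤ (was 5); enqueue [0]
  #4 pop 3: in=3 → ⊤ (was 4); enqueue [2]
  #5 pop 4: in=3 → 3 (was ⊥); enqueue []
  #6 pop 5: in=3 → 3 (no change)
  #7 pop 0: in=⊤ → ⊤ (was 1); enqueue []
  #8 pop 2: in=⊤ → ⊤ (no change)

Fixpoint:
  val[0] = ⊤
  val[1] = 3
  val[2] = ⊤
  val[3] = ⊤
  val[4] = 3
  val[5] = 3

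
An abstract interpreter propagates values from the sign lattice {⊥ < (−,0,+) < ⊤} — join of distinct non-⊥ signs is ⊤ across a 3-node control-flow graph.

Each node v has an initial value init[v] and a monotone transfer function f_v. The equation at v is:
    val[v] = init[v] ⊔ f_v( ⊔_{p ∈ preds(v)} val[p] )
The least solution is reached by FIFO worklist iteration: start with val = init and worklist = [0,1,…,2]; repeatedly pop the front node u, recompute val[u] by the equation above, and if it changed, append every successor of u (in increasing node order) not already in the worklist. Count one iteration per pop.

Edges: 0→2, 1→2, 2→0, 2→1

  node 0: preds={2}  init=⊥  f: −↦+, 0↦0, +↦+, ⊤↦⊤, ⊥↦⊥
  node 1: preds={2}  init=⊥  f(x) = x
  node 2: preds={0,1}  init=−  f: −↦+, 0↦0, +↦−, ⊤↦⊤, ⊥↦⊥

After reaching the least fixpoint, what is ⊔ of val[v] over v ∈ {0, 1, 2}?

⊤

Trace (6 dequeues):
  [1] u=0 | in − | out + | prev ⊥ | push {}
  [2] u=1 | in − | out − | prev ⊥ | push {}
  [3] u=2 | in ⊤ | out ⊤ | prev − | push {0,1}
  [4] u=0 | in ⊤ | out ⊤ | prev + | push {2}
  [5] u=1 | in ⊤ | out ⊤ | prev − | push {}
  [6] u=2 | in ⊤ | out ⊤ | ==

Converged values:
  [0] ⊤
  [1] ⊤
  [2] ⊤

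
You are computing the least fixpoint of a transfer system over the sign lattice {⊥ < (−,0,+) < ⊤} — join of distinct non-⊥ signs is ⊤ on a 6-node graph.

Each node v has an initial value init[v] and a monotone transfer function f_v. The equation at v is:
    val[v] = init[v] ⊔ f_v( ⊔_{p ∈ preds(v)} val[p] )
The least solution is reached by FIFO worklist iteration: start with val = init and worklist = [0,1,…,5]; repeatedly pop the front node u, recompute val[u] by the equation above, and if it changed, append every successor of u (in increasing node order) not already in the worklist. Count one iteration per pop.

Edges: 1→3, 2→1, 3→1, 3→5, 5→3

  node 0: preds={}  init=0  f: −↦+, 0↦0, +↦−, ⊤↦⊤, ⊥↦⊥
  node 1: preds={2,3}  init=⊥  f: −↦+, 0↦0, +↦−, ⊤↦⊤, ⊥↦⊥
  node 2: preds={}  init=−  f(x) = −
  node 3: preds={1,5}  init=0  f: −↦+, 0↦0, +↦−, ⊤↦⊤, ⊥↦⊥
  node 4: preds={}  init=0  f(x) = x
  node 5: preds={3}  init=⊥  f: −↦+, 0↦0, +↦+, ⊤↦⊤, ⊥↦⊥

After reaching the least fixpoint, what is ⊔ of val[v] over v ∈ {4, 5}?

Iteration log — 8 steps:
  step 1. node 0  ⊔preds=⊥  new=0  stable
  step 2. node 1  ⊔preds=⊤  new=⊤  old=⊥  +wl: 
  step 3. node 2  ⊔preds=⊥  new=−  stable
  step 4. node 3  ⊔preds=⊤  new=⊤  old=0  +wl: 1
  step 5. node 4  ⊔preds=⊥  new=0  stable
  step 6. node 5  ⊔preds=⊤  new=⊤  old=⊥  +wl: 3
  step 7. node 1  ⊔preds=⊤  new=⊤  stable
  step 8. node 3  ⊔preds=⊤  new=⊤  stable

Least fixpoint reached:
  node 0: 0
  node 1: ⊤
  node 2: −
  node 3: ⊤
  node 4: 0
  node 5: ⊤

⊤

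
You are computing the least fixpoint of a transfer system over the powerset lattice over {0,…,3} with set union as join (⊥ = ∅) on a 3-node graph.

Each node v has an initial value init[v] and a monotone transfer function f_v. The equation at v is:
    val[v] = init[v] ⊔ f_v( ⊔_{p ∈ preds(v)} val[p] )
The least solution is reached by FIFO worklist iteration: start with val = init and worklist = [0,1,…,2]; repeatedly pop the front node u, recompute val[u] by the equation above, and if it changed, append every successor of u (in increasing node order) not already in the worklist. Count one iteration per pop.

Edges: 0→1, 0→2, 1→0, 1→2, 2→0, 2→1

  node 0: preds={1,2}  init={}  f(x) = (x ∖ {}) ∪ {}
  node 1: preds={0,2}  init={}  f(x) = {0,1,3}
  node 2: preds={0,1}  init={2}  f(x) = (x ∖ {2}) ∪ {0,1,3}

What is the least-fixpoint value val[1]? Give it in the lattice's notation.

Iteration log — 6 steps:
  step 1. node 0  ⊔preds={2}  new={2}  old={}  +wl: 
  step 2. node 1  ⊔preds={2}  new={0,1,3}  old={}  +wl: 0
  step 3. node 2  ⊔preds={0,1,2,3}  new={0,1,2,3}  old={2}  +wl: 1
  step 4. node 0  ⊔preds={0,1,2,3}  new={0,1,2,3}  old={2}  +wl: 2
  step 5. node 1  ⊔preds={0,1,2,3}  new={0,1,3}  stable
  step 6. node 2  ⊔preds={0,1,2,3}  new={0,1,2,3}  stable

Least fixpoint reached:
  node 0: {0,1,2,3}
  node 1: {0,1,3}
  node 2: {0,1,2,3}

{0,1,3}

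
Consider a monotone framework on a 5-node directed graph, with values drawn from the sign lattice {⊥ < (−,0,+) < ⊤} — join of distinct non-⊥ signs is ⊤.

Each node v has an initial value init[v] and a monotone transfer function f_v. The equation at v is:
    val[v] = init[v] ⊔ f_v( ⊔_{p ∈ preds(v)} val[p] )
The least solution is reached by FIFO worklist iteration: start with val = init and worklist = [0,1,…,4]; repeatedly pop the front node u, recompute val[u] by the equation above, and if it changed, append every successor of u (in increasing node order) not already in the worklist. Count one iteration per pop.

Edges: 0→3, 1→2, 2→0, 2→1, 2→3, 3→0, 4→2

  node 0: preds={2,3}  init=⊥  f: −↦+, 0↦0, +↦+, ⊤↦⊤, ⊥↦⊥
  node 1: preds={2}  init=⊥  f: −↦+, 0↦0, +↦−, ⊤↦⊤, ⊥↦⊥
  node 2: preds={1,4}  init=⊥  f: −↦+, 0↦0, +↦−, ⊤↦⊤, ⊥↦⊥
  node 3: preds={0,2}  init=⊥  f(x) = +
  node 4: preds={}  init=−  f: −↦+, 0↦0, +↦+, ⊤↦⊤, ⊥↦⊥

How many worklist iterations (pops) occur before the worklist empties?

9

Trace (9 dequeues):
  [1] u=0 | in ⊥ | out ⊥ | ==
  [2] u=1 | in ⊥ | out ⊥ | ==
  [3] u=2 | in − | out + | prev ⊥ | push {0,1}
  [4] u=3 | in + | out + | prev ⊥ | push {}
  [5] u=4 | in ⊥ | out − | ==
  [6] u=0 | in + | out + | prev ⊥ | push {3}
  [7] u=1 | in + | out − | prev ⊥ | push {2}
  [8] u=3 | in + | out + | ==
  [9] u=2 | in − | out + | ==

Converged values:
  [0] +
  [1] −
  [2] +
  [3] +
  [4] −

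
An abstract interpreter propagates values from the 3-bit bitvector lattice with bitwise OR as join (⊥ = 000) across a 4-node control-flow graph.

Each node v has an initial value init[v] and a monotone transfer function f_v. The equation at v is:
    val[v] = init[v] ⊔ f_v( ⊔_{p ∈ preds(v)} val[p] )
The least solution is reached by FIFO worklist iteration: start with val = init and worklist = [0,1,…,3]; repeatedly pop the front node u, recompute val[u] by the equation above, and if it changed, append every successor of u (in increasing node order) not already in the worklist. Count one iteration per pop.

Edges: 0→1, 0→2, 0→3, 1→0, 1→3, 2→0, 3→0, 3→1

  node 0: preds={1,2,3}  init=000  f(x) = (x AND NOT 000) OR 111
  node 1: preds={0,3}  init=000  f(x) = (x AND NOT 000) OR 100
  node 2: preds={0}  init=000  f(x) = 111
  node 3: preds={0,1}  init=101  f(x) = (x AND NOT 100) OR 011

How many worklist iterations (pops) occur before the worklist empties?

6

Trace (6 dequeues):
  [1] u=0 | in 101 | out 111 | prev 000 | push {}
  [2] u=1 | in 111 | out 111 | prev 000 | push {0}
  [3] u=2 | in 111 | out 111 | prev 000 | push {}
  [4] u=3 | in 111 | out 111 | prev 101 | push {1}
  [5] u=0 | in 111 | out 111 | ==
  [6] u=1 | in 111 | out 111 | ==

Converged values:
  [0] 111
  [1] 111
  [2] 111
  [3] 111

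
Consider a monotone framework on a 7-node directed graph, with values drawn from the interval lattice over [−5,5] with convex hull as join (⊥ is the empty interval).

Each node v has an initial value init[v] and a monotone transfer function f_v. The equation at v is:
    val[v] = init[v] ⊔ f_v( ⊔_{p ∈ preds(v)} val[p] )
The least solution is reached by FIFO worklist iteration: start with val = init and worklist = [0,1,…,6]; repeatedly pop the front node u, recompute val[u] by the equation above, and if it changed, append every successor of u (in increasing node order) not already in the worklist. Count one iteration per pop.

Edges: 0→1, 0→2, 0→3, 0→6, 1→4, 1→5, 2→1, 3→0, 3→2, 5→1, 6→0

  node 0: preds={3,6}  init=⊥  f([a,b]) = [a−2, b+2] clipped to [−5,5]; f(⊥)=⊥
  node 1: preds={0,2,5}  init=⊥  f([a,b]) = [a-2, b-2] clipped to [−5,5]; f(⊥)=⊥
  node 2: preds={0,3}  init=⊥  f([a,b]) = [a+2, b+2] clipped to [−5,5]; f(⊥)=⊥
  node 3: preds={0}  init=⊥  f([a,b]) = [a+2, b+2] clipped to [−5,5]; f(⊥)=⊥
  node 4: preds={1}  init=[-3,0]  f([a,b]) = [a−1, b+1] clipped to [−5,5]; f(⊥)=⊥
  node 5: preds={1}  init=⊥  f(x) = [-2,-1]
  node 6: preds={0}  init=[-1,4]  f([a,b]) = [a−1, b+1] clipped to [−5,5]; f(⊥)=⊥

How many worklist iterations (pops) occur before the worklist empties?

15

Trace (15 dequeues):
  [1] u=0 | in [-1,4] | out [-3,5] | prev ⊥ | push {}
  [2] u=1 | in [-3,5] | out [-5,3] | prev ⊥ | push {}
  [3] u=2 | in [-3,5] | out [-1,5] | prev ⊥ | push {1}
  [4] u=3 | in [-3,5] | out [-1,5] | prev ⊥ | push {0,2}
  [5] u=4 | in [-5,3] | out [-5,4] | prev [-3,0] | push {}
  [6] u=5 | in [-5,3] | out [-2,-1] | prev ⊥ | push {}
  [7] u=6 | in [-3,5] | out [-4,5] | prev [-1,4] | push {}
  [8] u=1 | in [-3,5] | out [-5,3] | ==
  [9] u=0 | in [-4,5] | out [-5,5] | prev [-3,5] | push {1,3,6}
  [10] u=2 | in [-5,5] | out [-3,5] | prev [-1,5] | push {}
  [11] u=1 | in [-5,5] | out [-5,3] | ==
  [12] u=3 | in [-5,5] | out [-3,5] | prev [-1,5] | push {0,2}
  [13] u=6 | in [-5,5] | out [-5,5] | prev [-4,5] | push {}
  [14] u=0 | in [-5,5] | out [-5,5] | ==
  [15] u=2 | in [-5,5] | out [-3,5] | ==

Converged values:
  [0] [-5,5]
  [1] [-5,3]
  [2] [-3,5]
  [3] [-3,5]
  [4] [-5,4]
  [5] [-2,-1]
  [6] [-5,5]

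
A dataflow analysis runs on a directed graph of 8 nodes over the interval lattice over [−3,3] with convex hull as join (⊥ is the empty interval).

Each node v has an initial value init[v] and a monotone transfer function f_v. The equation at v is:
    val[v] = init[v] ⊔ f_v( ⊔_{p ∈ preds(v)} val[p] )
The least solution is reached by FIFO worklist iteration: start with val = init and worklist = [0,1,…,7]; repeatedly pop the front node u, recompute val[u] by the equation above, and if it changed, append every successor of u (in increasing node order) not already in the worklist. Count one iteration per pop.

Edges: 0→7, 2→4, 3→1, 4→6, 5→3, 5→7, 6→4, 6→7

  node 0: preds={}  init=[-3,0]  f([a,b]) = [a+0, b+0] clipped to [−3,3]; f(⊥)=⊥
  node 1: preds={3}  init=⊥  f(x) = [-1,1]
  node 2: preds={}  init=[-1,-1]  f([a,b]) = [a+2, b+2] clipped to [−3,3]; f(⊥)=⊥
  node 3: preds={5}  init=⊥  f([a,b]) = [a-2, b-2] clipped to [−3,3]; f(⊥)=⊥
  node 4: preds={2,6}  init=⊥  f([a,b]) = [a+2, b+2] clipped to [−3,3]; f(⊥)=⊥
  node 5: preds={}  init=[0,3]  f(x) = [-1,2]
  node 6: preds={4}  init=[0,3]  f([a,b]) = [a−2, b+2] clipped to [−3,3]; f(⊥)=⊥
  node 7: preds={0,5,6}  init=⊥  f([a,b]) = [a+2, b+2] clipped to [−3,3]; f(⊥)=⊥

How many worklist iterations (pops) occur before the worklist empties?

Worklist (12 pops):
  #1 pop 0: in=⊥ → [-3,0] (no change)
  #2 pop 1: in=⊥ → [-1,1] (was ⊥); enqueue []
  #3 pop 2: in=⊥ → [-1,-1] (no change)
  #4 pop 3: in=[0,3] → [-2,1] (was ⊥); enqueue [1]
  #5 pop 4: in=[-1,3] → [1,3] (was ⊥); enqueue []
  #6 pop 5: in=⊥ → [-1,3] (was [0,3]); enqueue [3]
  #7 pop 6: in=[1,3] → [-1,3] (was [0,3]); enqueue [4]
  #8 pop 7: in=[-3,3] → [-1,3] (was ⊥); enqueue []
  #9 pop 1: in=[-2,1] → [-1,1] (no change)
  #10 pop 3: in=[-1,3] → [-3,1] (was [-2,1]); enqueue [1]
  #11 pop 4: in=[-1,3] → [1,3] (no change)
  #12 pop 1: in=[-3,1] → [-1,1] (no change)

Fixpoint:
  val[0] = [-3,0]
  val[1] = [-1,1]
  val[2] = [-1,-1]
  val[3] = [-3,1]
  val[4] = [1,3]
  val[5] = [-1,3]
  val[6] = [-1,3]
  val[7] = [-1,3]

12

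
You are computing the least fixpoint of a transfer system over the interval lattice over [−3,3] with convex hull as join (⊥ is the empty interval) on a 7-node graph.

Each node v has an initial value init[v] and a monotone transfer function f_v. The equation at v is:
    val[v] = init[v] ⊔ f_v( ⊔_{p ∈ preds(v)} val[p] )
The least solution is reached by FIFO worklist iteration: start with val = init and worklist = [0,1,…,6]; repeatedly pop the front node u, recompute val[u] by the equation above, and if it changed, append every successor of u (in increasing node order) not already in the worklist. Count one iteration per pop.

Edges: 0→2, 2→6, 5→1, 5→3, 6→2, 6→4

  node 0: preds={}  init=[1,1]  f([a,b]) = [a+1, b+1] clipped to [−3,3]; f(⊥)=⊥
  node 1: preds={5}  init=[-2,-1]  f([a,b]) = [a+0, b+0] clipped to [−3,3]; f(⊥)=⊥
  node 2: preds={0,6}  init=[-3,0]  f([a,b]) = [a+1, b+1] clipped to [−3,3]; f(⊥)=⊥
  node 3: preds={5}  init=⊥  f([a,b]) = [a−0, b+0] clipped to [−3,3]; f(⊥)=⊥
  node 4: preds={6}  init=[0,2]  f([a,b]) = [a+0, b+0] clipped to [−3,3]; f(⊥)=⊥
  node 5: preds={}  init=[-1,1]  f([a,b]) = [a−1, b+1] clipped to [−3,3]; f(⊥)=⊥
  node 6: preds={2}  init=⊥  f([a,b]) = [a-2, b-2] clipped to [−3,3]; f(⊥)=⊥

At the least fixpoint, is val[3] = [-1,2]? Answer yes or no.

no

Iteration log — 9 steps:
  step 1. node 0  ⊔preds=⊥  new=[1,1]  stable
  step 2. node 1  ⊔preds=[-1,1]  new=[-2,1]  old=[-2,-1]  +wl: 
  step 3. node 2  ⊔preds=[1,1]  new=[-3,2]  old=[-3,0]  +wl: 
  step 4. node 3  ⊔preds=[-1,1]  new=[-1,1]  old=⊥  +wl: 
  step 5. node 4  ⊔preds=⊥  new=[0,2]  stable
  step 6. node 5  ⊔preds=⊥  new=[-1,1]  stable
  step 7. node 6  ⊔preds=[-3,2]  new=[-3,0]  old=⊥  +wl: 2,4
  step 8. node 2  ⊔preds=[-3,1]  new=[-3,2]  stable
  step 9. node 4  ⊔preds=[-3,0]  new=[-3,2]  old=[0,2]  +wl: 

Least fixpoint reached:
  node 0: [1,1]
  node 1: [-2,1]
  node 2: [-3,2]
  node 3: [-1,1]
  node 4: [-3,2]
  node 5: [-1,1]
  node 6: [-3,0]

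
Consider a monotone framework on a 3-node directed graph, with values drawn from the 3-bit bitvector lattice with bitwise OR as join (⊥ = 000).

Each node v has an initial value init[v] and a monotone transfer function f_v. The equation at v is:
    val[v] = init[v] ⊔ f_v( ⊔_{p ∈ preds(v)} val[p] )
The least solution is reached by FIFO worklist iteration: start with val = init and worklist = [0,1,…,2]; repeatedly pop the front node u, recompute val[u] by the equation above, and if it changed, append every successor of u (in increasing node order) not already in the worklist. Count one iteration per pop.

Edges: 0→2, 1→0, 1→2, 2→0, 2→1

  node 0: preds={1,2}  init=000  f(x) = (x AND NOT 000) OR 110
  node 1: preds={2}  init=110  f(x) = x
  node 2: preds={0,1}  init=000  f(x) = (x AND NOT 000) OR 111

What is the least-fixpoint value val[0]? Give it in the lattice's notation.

111

Iteration log — 7 steps:
  step 1. node 0  ⊔preds=110  new=110  old=000  +wl: 
  step 2. node 1  ⊔preds=000  new=110  stable
  step 3. node 2  ⊔preds=110  new=111  old=000  +wl: 0,1
  step 4. node 0  ⊔preds=111  new=111  old=110  +wl: 2
  step 5. node 1  ⊔preds=111  new=111  old=110  +wl: 0
  step 6. node 2  ⊔preds=111  new=111  stable
  step 7. node 0  ⊔preds=111  new=111  stable

Least fixpoint reached:
  node 0: 111
  node 1: 111
  node 2: 111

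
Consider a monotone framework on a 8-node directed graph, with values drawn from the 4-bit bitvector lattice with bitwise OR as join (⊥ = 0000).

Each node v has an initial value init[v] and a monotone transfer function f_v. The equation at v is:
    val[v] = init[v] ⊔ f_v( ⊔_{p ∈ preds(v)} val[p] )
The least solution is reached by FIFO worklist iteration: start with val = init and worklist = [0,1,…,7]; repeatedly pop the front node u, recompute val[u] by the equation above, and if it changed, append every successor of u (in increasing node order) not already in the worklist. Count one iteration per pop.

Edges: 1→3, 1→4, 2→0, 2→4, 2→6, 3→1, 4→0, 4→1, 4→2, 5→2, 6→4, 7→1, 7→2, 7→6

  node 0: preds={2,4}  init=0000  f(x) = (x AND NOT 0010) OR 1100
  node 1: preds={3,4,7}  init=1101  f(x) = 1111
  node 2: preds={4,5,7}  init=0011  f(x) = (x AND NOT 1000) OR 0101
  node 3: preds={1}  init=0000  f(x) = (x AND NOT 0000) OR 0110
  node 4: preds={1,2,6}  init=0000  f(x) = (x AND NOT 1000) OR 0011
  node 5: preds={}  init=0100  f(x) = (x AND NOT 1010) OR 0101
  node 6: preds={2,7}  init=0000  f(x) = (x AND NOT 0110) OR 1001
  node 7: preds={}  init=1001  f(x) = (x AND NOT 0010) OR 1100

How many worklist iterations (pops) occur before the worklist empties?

Iteration log — 13 steps:
  step 1. node 0  ⊔preds=0011  new=1101  old=0000  +wl: 
  step 2. node 1  ⊔preds=1001  new=1111  old=1101  +wl: 
  step 3. node 2  ⊔preds=1101  new=0111  old=0011  +wl: 0
  step 4. node 3  ⊔preds=1111  new=1111  old=0000  +wl: 1
  step 5. node 4  ⊔preds=1111  new=0111  old=0000  +wl: 2
  step 6. node 5  ⊔preds=0000  new=0101  old=0100  +wl: 
  step 7. node 6  ⊔preds=1111  new=1001  old=0000  +wl: 4
  step 8. node 7  ⊔preds=0000  new=1101  old=1001  +wl: 6
  step 9. node 0  ⊔preds=0111  new=1101  stable
  step 10. node 1  ⊔preds=1111  new=1111  stable
  step 11. node 2  ⊔preds=1111  new=0111  stable
  step 12. node 4  ⊔preds=1111  new=0111  stable
  step 13. node 6  ⊔preds=1111  new=1001  stable

Least fixpoint reached:
  node 0: 1101
  node 1: 1111
  node 2: 0111
  node 3: 1111
  node 4: 0111
  node 5: 0101
  node 6: 1001
  node 7: 1101

13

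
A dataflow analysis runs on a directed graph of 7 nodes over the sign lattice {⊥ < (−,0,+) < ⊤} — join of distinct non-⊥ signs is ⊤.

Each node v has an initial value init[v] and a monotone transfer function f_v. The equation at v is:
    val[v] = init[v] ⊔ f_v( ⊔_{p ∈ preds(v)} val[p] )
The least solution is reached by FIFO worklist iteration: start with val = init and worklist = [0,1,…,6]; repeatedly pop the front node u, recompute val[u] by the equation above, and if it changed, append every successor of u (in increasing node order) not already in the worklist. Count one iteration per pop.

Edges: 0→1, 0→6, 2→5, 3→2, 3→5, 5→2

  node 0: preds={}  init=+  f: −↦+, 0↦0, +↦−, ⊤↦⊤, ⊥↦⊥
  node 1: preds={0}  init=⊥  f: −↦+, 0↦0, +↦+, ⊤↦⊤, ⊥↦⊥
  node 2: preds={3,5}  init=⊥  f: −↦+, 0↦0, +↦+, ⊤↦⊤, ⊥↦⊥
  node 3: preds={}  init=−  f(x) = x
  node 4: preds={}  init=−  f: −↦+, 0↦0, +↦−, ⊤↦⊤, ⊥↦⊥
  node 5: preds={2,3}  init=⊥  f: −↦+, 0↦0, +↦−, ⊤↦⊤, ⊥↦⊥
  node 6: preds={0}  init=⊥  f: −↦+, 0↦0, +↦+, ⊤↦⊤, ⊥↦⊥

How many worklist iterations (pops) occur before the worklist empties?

9

Worklist (9 pops):
  #1 pop 0: in=⊥ → + (no change)
  #2 pop 1: in=+ → + (was ⊥); enqueue []
  #3 pop 2: in=− → + (was ⊥); enqueue []
  #4 pop 3: in=⊥ → − (no change)
  #5 pop 4: in=⊥ → − (no change)
  #6 pop 5: in=⊤ → ⊤ (was ⊥); enqueue [2]
  #7 pop 6: in=+ → + (was ⊥); enqueue []
  #8 pop 2: in=⊤ → ⊤ (was +); enqueue [5]
  #9 pop 5: in=⊤ → ⊤ (no change)

Fixpoint:
  val[0] = +
  val[1] = +
  val[2] = ⊤
  val[3] = −
  val[4] = −
  val[5] = ⊤
  val[6] = +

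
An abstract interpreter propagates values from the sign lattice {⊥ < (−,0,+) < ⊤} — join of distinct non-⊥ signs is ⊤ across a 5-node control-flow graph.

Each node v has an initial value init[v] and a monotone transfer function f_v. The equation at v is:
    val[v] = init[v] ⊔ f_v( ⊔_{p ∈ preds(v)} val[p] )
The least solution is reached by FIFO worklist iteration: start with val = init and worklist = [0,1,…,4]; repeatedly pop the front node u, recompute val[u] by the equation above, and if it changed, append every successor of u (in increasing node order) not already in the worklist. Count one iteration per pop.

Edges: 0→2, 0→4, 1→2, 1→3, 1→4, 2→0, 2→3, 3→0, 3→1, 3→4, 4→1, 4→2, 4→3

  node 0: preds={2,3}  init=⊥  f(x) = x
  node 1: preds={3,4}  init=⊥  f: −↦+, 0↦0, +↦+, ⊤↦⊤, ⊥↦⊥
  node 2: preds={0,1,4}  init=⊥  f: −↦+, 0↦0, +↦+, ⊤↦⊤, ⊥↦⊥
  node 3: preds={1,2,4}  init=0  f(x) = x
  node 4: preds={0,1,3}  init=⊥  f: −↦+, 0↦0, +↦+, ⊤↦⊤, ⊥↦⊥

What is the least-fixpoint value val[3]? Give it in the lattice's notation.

0

Trace (9 dequeues):
  [1] u=0 | in 0 | out 0 | prev ⊥ | push {}
  [2] u=1 | in 0 | out 0 | prev ⊥ | push {}
  [3] u=2 | in 0 | out 0 | prev ⊥ | push {0}
  [4] u=3 | in 0 | out 0 | ==
  [5] u=4 | in 0 | out 0 | prev ⊥ | push {1,2,3}
  [6] u=0 | in 0 | out 0 | ==
  [7] u=1 | in 0 | out 0 | ==
  [8] u=2 | in 0 | out 0 | ==
  [9] u=3 | in 0 | out 0 | ==

Converged values:
  [0] 0
  [1] 0
  [2] 0
  [3] 0
  [4] 0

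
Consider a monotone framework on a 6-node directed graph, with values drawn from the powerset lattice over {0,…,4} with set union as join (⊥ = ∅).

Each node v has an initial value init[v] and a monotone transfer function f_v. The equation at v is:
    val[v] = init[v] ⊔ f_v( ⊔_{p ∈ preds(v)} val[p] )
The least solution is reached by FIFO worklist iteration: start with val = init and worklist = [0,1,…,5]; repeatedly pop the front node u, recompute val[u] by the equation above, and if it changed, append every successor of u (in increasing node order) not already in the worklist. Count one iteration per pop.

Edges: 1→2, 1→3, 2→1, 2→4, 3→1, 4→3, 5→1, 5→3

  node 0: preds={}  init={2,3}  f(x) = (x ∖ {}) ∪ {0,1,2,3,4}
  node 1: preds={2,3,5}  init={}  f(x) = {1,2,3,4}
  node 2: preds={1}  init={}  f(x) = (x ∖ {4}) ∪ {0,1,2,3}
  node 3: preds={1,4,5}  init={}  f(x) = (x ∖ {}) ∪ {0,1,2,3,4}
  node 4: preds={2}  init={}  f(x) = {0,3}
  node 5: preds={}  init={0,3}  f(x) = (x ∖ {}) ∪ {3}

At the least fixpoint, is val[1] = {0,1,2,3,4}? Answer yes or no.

no

Worklist (8 pops):
  #1 pop 0: in={} → {0,1,2,3,4} (was {2,3}); enqueue []
  #2 pop 1: in={0,3} → {1,2,3,4} (was {}); enqueue []
  #3 pop 2: in={1,2,3,4} → {0,1,2,3} (was {}); enqueue [1]
  #4 pop 3: in={0,1,2,3,4} → {0,1,2,3,4} (was {}); enqueue []
  #5 pop 4: in={0,1,2,3} → {0,3} (was {}); enqueue [3]
  #6 pop 5: in={} → {0,3} (no change)
  #7 pop 1: in={0,1,2,3,4} → {1,2,3,4} (no change)
  #8 pop 3: in={0,1,2,3,4} → {0,1,2,3,4} (no change)

Fixpoint:
  val[0] = {0,1,2,3,4}
  val[1] = {1,2,3,4}
  val[2] = {0,1,2,3}
  val[3] = {0,1,2,3,4}
  val[4] = {0,3}
  val[5] = {0,3}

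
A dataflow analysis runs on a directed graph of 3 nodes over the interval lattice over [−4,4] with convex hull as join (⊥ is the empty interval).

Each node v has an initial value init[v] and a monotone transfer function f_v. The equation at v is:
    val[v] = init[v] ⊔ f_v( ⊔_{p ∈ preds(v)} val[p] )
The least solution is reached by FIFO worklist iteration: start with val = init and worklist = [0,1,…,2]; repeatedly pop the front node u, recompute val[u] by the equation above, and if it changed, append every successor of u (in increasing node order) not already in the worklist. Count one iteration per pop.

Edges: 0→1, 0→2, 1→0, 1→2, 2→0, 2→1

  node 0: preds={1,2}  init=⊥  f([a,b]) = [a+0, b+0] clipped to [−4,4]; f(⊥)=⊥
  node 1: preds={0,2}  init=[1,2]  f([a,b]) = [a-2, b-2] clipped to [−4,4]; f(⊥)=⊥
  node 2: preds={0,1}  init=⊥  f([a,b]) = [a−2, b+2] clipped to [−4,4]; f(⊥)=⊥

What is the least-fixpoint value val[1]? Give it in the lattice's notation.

Iteration log — 9 steps:
  step 1. node 0  ⊔preds=[1,2]  new=[1,2]  old=⊥  +wl: 
  step 2. node 1  ⊔preds=[1,2]  new=[-1,2]  old=[1,2]  +wl: 0
  step 3. node 2  ⊔preds=[-1,2]  new=[-3,4]  old=⊥  +wl: 1
  step 4. node 0  ⊔preds=[-3,4]  new=[-3,4]  old=[1,2]  +wl: 2
  step 5. node 1  ⊔preds=[-3,4]  new=[-4,2]  old=[-1,2]  +wl: 0
  step 6. node 2  ⊔preds=[-4,4]  new=[-4,4]  old=[-3,4]  +wl: 1
  step 7. node 0  ⊔preds=[-4,4]  new=[-4,4]  old=[-3,4]  +wl: 2
  step 8. node 1  ⊔preds=[-4,4]  new=[-4,2]  stable
  step 9. node 2  ⊔preds=[-4,4]  new=[-4,4]  stable

Least fixpoint reached:
  node 0: [-4,4]
  node 1: [-4,2]
  node 2: [-4,4]

[-4,2]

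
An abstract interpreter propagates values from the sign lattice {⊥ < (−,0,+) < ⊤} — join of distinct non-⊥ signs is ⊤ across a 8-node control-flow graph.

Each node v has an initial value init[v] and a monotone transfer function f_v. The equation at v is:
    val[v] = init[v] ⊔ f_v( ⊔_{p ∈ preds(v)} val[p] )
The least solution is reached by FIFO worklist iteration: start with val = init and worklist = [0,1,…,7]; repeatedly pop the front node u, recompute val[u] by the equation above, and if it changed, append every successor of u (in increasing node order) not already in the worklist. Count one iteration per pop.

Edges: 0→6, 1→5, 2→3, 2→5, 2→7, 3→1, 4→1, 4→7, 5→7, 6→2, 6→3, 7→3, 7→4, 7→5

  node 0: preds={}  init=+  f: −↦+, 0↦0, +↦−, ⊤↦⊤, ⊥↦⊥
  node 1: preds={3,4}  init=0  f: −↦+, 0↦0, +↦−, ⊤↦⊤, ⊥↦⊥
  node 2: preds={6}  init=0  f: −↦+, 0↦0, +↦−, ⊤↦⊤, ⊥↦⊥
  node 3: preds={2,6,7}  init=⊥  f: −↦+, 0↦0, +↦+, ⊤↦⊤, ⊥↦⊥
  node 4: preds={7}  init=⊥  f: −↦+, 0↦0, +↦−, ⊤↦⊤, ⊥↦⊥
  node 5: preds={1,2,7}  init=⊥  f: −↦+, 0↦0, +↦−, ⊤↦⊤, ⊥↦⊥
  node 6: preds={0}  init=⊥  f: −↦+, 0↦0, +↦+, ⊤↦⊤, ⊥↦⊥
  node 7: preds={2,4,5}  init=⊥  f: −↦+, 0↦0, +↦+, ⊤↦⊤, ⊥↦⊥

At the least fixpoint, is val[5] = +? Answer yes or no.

no

Worklist (20 pops):
  #1 pop 0: in=⊥ → + (no change)
  #2 pop 1: in=⊥ → 0 (no change)
  #3 pop 2: in=⊥ → 0 (no change)
  #4 pop 3: in=0 → 0 (was ⊥); enqueue [1]
  #5 pop 4: in=⊥ → ⊥ (no change)
  #6 pop 5: in=0 → 0 (was ⊥); enqueue []
  #7 pop 6: in=+ → + (was ⊥); enqueue [2,3]
  #8 pop 7: in=0 → 0 (was ⊥); enqueue [4,5]
  #9 pop 1: in=0 → 0 (no change)
  #10 pop 2: in=+ → ⊤ (was 0); enqueue [7]
  #11 pop 3: in=⊤ → ⊤ (was 0); enqueue [1]
  #12 pop 4: in=0 → 0 (was ⊥); enqueue []
  #13 pop 5: in=⊤ → ⊤ (was 0); enqueue []
  #14 pop 7: in=⊤ → ⊤ (was 0); enqueue [3,4,5]
  #15 pop 1: in=⊤ → ⊤ (was 0); enqueue []
  #16 pop 3: in=⊤ → ⊤ (no change)
  #17 pop 4: in=⊤ → ⊤ (was 0); enqueue [1,7]
  #18 pop 5: in=⊤ → ⊤ (no change)
  #19 pop 1: in=⊤ → ⊤ (no change)
  #20 pop 7: in=⊤ → ⊤ (no change)

Fixpoint:
  val[0] = +
  val[1] = ⊤
  val[2] = ⊤
  val[3] = ⊤
  val[4] = ⊤
  val[5] = ⊤
  val[6] = +
  val[7] = ⊤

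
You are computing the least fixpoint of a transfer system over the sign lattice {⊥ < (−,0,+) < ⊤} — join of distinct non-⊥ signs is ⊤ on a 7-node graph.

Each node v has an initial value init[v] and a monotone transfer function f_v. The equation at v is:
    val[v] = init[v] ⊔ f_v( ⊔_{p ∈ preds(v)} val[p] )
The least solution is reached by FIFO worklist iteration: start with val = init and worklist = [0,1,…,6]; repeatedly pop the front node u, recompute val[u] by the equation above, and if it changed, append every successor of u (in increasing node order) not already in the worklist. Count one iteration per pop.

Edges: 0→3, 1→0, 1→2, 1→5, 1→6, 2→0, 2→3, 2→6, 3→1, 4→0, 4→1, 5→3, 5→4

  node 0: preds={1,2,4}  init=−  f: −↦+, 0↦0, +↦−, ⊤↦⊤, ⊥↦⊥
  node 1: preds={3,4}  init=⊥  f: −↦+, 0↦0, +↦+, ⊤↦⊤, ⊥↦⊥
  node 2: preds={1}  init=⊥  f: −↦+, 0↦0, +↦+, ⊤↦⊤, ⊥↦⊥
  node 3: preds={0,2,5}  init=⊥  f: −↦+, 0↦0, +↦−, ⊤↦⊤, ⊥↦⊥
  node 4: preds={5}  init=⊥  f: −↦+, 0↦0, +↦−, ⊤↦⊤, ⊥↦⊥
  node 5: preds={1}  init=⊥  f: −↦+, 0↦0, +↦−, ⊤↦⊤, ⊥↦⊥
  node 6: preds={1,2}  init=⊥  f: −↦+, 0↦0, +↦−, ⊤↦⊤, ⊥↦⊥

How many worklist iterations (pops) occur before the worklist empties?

25

Worklist (25 pops):
  #1 pop 0: in=⊥ → − (no change)
  #2 pop 1: in=⊥ → ⊥ (no change)
  #3 pop 2: in=⊥ → ⊥ (no change)
  #4 pop 3: in=− → + (was ⊥); enqueue [1]
  #5 pop 4: in=⊥ → ⊥ (no change)
  #6 pop 5: in=⊥ → ⊥ (no change)
  #7 pop 6: in=⊥ → ⊥ (no change)
  #8 pop 1: in=+ → + (was ⊥); enqueue [0,2,5,6]
  #9 pop 0: in=+ → − (no change)
  #10 pop 2: in=+ → + (was ⊥); enqueue [0,3]
  #11 pop 5: in=+ → − (was ⊥); enqueue [4]
  #12 pop 6: in=+ → − (was ⊥); enqueue []
  #13 pop 0: in=+ → − (no change)
  #14 pop 3: in=⊤ → ⊤ (was +); enqueue [1]
  #15 pop 4: in=− → + (was ⊥); enqueue [0]
  #16 pop 1: in=⊤ → ⊤ (was +); enqueue [2,5,6]
  #17 pop 0: in=⊤ → ⊤ (was −); enqueue [3]
  #18 pop 2: in=⊤ → ⊤ (was +); enqueue [0]
  #19 pop 5: in=⊤ → ⊤ (was −); enqueue [4]
  #20 pop 6: in=⊤ → ⊤ (was −); enqueue []
  #21 pop 3: in=⊤ → ⊤ (no change)
  #22 pop 0: in=⊤ → ⊤ (no change)
  #23 pop 4: in=⊤ → ⊤ (was +); enqueue [0,1]
  #24 pop 0: in=⊤ → ⊤ (no change)
  #25 pop 1: in=⊤ → ⊤ (no change)

Fixpoint:
  val[0] = ⊤
  val[1] = ⊤
  val[2] = ⊤
  val[3] = ⊤
  val[4] = ⊤
  val[5] = ⊤
  val[6] = ⊤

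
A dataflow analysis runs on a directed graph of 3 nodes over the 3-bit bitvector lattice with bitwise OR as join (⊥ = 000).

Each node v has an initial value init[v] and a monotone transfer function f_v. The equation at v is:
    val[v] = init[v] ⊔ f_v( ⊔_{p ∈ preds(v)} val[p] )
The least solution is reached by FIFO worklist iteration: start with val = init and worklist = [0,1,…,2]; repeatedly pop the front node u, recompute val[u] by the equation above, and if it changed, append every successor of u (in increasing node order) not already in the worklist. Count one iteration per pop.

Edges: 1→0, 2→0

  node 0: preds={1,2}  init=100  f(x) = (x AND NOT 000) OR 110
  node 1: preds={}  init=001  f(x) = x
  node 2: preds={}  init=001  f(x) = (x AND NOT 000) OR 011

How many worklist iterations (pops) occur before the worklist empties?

Worklist (4 pops):
  #1 pop 0: in=001 → 111 (was 100); enqueue []
  #2 pop 1: in=000 → 001 (no change)
  #3 pop 2: in=000 → 011 (was 001); enqueue [0]
  #4 pop 0: in=011 → 111 (no change)

Fixpoint:
  val[0] = 111
  val[1] = 001
  val[2] = 011

4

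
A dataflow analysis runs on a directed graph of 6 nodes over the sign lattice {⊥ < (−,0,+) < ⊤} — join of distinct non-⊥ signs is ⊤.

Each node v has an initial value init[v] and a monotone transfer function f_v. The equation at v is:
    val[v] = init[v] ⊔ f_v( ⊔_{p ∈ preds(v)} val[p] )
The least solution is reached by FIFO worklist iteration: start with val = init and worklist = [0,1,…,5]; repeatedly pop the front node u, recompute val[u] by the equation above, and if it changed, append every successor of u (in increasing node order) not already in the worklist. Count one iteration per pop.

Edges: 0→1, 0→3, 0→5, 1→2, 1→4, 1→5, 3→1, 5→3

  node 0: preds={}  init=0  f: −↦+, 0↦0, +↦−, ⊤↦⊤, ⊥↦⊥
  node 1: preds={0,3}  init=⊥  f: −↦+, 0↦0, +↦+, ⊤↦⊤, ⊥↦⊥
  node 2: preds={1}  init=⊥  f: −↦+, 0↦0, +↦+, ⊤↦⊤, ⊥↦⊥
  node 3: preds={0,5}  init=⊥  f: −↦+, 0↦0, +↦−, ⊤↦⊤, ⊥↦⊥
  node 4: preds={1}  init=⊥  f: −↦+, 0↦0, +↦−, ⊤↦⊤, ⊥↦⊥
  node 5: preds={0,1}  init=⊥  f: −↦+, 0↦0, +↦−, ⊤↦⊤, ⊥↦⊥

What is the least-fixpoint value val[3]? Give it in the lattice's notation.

0

Trace (8 dequeues):
  [1] u=0 | in ⊥ | out 0 | ==
  [2] u=1 | in 0 | out 0 | prev ⊥ | push {}
  [3] u=2 | in 0 | out 0 | prev ⊥ | push {}
  [4] u=3 | in 0 | out 0 | prev ⊥ | push {1}
  [5] u=4 | in 0 | out 0 | prev ⊥ | push {}
  [6] u=5 | in 0 | out 0 | prev ⊥ | push {3}
  [7] u=1 | in 0 | out 0 | ==
  [8] u=3 | in 0 | out 0 | ==

Converged values:
  [0] 0
  [1] 0
  [2] 0
  [3] 0
  [4] 0
  [5] 0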